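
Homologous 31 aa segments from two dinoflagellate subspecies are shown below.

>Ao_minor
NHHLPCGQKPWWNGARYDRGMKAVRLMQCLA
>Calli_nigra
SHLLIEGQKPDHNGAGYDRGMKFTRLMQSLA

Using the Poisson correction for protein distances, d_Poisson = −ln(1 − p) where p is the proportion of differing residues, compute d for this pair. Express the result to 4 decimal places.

Differing sites — 1:N/S; 3:H/L; 5:P/I; 6:C/E; 11:W/D; 12:W/H; 16:R/G; 23:A/F; 24:V/T; 29:C/S.
p = 10/31 = 0.322581.
d = −ln(1 − 0.322581) = −ln(0.677419) = 0.3895.

0.3895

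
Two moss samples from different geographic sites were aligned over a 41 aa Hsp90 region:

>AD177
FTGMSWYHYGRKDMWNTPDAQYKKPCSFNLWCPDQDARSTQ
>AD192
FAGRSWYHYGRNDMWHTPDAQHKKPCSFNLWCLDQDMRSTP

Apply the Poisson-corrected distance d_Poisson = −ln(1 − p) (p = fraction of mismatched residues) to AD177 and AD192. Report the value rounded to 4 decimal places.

Differing sites — 2:T/A; 4:M/R; 12:K/N; 16:N/H; 22:Y/H; 33:P/L; 37:A/M; 41:Q/P.
p = 8/41 = 0.195122.
d = −ln(1 − 0.195122) = −ln(0.804878) = 0.2171.

0.2171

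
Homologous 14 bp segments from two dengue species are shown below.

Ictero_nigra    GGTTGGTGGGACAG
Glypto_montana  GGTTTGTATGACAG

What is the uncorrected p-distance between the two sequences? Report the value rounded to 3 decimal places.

Mismatches occur at site 5 (G/T), site 8 (G/A), site 9 (G/T).
There are 3 differences over 14 sites, so p = 3/14 = 0.214.

0.214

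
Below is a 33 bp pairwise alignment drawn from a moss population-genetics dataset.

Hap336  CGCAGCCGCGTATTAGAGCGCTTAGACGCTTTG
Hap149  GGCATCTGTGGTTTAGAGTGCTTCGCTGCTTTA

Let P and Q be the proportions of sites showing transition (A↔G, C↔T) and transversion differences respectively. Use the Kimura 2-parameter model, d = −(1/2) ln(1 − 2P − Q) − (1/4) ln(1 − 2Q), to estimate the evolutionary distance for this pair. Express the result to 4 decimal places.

0.4446

The sequences differ at positions 1 (C/G, transversion), 5 (G/T, transversion), 7 (C/T, transition), 9 (C/T, transition), 11 (T/G, transversion), 12 (A/T, transversion), 19 (C/T, transition), 24 (A/C, transversion), 26 (A/C, transversion), 27 (C/T, transition), 33 (G/A, transition).
Of the 11 differences, 5 transitions and 6 transversions over 33 sites: P = 5/33 = 0.151515, Q = 6/33 = 0.181818.
d = −0.5·ln(0.515152) − 0.25·ln(0.636364) = −0.5·(-0.663293) − 0.25·(-0.451985) = 0.4446.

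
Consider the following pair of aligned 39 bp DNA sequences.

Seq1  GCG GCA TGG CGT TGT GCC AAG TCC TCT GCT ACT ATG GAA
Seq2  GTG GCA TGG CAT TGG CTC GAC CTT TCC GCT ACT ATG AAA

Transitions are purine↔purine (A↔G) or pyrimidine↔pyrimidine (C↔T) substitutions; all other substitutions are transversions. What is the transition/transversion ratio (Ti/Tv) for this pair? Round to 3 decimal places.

3.000

Differing sites — 2:C/T (Ti); 11:G/A (Ti); 15:T/G (Tv); 16:G/C (Tv); 17:C/T (Ti); 19:A/G (Ti); 21:G/C (Tv); 22:T/C (Ti); 23:C/T (Ti); 24:C/T (Ti); 27:T/C (Ti); 37:G/A (Ti).
Of the 12 differences, 9 transitions and 3 transversions, so Ti/Tv = 9/3 = 3.000.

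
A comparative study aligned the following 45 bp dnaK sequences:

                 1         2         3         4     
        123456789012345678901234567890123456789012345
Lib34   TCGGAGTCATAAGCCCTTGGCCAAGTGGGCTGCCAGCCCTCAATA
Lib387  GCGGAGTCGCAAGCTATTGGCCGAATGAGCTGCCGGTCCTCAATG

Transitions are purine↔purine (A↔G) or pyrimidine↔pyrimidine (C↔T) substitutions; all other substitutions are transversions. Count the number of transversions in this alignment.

2

Mismatches occur at site 1 (T/G, transversion), site 9 (A/G, transition), site 10 (T/C, transition), site 15 (C/T, transition), site 16 (C/A, transversion), site 23 (A/G, transition), site 25 (G/A, transition), site 28 (G/A, transition), site 35 (A/G, transition), site 37 (C/T, transition), site 45 (A/G, transition).
Of the 11 differences, 9 transitions and 2 transversions, so the answer is 2.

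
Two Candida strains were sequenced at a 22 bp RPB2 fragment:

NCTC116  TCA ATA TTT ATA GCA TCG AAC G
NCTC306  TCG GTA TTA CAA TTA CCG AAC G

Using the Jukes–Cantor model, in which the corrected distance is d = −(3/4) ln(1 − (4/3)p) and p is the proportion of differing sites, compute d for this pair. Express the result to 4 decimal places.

0.4975

The sequences differ at positions 3 (A/G), 4 (A/G), 9 (T/A), 10 (A/C), 11 (T/A), 13 (G/T), 14 (C/T), 16 (T/C).
p = 8/22 = 0.363636.
d = −0.75 · ln(1 − (4/3)·0.363636) = −0.75 · ln(0.515152) = −0.75 · (-0.663293) = 0.4975.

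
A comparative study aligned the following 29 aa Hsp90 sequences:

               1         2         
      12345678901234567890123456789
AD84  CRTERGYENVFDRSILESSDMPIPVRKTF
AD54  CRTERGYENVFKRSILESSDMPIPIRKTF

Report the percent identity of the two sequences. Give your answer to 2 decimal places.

Mismatches occur at site 12 (D→K), site 25 (V→I).
27 of the 29 sites match, so the percent identity is 27/29 × 100 = 93.10%.

93.10%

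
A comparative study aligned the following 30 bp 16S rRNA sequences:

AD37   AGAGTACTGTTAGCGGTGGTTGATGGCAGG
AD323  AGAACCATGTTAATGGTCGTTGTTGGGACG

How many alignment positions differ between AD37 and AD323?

Differing sites — 4:G/A; 5:T/C; 6:A/C; 7:C/A; 13:G/A; 14:C/T; 18:G/C; 23:A/T; 27:C/G; 29:G/C.
That gives 10 mismatches out of 30 aligned sites, so the Hamming distance is 10.

10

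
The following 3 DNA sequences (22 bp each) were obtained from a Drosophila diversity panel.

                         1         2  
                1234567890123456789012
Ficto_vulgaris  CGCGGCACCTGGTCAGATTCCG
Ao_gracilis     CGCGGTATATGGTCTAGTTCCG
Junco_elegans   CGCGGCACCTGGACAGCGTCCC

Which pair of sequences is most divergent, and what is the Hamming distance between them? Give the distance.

9

Pairwise Hamming distances:
  Ficto_vulgaris vs Ao_gracilis: 6
  Ficto_vulgaris vs Junco_elegans: 4
  Ao_gracilis vs Junco_elegans: 9
The largest is 9, between Ao_gracilis and Junco_elegans.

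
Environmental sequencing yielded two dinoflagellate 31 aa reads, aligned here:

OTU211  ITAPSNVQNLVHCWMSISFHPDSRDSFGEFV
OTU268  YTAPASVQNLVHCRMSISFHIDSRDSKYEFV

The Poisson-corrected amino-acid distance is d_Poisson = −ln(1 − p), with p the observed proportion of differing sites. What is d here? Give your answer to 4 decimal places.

0.2559

The sequences differ at positions 1 (I/Y), 5 (S/A), 6 (N/S), 14 (W/R), 21 (P/I), 27 (F/K), 28 (G/Y).
p = 7/31 = 0.225806.
d = −ln(1 − 0.225806) = −ln(0.774194) = 0.2559.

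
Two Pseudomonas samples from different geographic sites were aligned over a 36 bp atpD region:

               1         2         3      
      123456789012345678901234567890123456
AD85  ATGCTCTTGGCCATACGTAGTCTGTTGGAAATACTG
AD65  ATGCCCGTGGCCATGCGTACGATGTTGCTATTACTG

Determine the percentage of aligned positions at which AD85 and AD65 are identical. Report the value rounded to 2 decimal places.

75.00%

Differing sites — 5:T/C; 7:T/G; 15:A/G; 20:G/C; 21:T/G; 22:C/A; 28:G/C; 29:A/T; 31:A/T.
27 of the 36 sites match, so the percent identity is 27/36 × 100 = 75.00%.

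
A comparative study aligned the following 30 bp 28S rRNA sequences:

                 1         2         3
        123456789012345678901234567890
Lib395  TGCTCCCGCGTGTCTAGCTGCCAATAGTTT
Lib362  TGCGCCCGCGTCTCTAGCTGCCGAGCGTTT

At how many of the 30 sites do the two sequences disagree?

5

Mismatches occur at site 4 (T→G), site 12 (G→C), site 23 (A→G), site 25 (T→G), site 26 (A→C).
That gives 5 mismatches out of 30 aligned sites, so the Hamming distance is 5.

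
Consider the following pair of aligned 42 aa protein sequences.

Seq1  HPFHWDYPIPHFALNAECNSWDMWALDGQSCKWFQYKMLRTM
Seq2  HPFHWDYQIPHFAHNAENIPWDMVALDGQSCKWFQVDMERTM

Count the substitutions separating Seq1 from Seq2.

Mismatches occur at site 8 (P/Q), site 14 (L/H), site 18 (C/N), site 19 (N/I), site 20 (S/P), site 24 (W/V), site 36 (Y/V), site 37 (K/D), site 39 (L/E).
That gives 9 mismatches out of 42 aligned sites, so the Hamming distance is 9.

9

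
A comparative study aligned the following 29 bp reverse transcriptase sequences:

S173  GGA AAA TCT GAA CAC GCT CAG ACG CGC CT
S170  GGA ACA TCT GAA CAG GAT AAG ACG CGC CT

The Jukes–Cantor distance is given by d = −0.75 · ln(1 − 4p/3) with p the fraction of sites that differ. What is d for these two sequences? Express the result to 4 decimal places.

0.1524

Mismatches occur at site 5 (A→C), site 15 (C→G), site 17 (C→A), site 19 (C→A).
p = 4/29 = 0.137931.
d = −0.75 · ln(1 − (4/3)·0.137931) = −0.75 · ln(0.816092) = −0.75 · (-0.203228) = 0.1524.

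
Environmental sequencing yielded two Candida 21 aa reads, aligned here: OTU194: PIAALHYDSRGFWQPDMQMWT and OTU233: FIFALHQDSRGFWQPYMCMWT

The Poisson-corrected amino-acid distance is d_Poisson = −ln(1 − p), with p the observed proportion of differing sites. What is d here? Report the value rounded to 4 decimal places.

Differing sites — 1:P/F; 3:A/F; 7:Y/Q; 16:D/Y; 18:Q/C.
p = 5/21 = 0.238095.
d = −ln(1 − 0.238095) = −ln(0.761905) = 0.2719.

0.2719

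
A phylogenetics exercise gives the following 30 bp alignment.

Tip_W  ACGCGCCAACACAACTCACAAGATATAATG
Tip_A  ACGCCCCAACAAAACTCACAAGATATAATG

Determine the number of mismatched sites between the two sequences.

Differing sites — 5:G/C; 12:C/A.
That gives 2 mismatches out of 30 aligned sites, so the Hamming distance is 2.

2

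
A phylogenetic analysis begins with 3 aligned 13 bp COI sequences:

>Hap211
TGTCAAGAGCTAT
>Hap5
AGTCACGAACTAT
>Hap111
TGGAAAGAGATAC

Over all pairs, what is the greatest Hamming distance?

Pairwise Hamming distances:
  Hap211 vs Hap5: 3
  Hap211 vs Hap111: 4
  Hap5 vs Hap111: 7
The largest is 7, between Hap5 and Hap111.

7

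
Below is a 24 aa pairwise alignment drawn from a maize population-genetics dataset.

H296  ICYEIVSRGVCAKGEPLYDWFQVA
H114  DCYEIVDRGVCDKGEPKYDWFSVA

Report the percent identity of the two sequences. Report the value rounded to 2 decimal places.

79.17%

The sequences differ at positions 1 (I/D), 7 (S/D), 12 (A/D), 17 (L/K), 22 (Q/S).
19 of the 24 sites match, so the percent identity is 19/24 × 100 = 79.17%.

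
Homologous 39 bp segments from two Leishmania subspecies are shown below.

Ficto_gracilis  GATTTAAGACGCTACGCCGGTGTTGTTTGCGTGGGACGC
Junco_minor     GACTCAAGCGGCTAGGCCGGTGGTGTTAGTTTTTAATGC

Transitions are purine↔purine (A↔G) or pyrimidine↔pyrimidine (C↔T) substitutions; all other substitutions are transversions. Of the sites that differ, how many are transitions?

Differing sites — 3:T/C (Ti); 5:T/C (Ti); 9:A/C (Tv); 10:C/G (Tv); 15:C/G (Tv); 23:T/G (Tv); 28:T/A (Tv); 30:C/T (Ti); 31:G/T (Tv); 33:G/T (Tv); 34:G/T (Tv); 35:G/A (Ti); 37:C/T (Ti).
Of the 13 differences, 5 transitions and 8 transversions, so the answer is 5.

5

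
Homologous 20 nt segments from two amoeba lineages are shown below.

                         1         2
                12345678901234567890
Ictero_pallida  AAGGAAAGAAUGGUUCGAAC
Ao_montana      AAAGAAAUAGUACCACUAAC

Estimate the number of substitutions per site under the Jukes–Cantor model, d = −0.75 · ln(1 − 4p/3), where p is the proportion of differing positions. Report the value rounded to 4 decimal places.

The sequences differ at positions 3 (G/A), 8 (G/U), 10 (A/G), 12 (G/A), 13 (G/C), 14 (U/C), 15 (U/A), 17 (G/U).
p = 8/20 = 0.400000.
d = −0.75 · ln(1 − (4/3)·0.400000) = −0.75 · ln(0.466667) = −0.75 · (-0.762139) = 0.5716.

0.5716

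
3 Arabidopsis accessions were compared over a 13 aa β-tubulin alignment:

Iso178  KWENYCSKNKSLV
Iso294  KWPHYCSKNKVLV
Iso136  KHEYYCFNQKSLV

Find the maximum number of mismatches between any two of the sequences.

Pairwise Hamming distances:
  Iso178 vs Iso294: 3
  Iso178 vs Iso136: 5
  Iso294 vs Iso136: 7
The largest is 7, between Iso294 and Iso136.

7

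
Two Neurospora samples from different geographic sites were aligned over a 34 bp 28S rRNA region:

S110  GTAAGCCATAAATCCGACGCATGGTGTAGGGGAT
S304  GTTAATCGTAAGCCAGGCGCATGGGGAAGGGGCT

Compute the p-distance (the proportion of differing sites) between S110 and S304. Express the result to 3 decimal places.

Mismatches occur at site 3 (A↔T), site 5 (G↔A), site 6 (C↔T), site 8 (A↔G), site 12 (A↔G), site 13 (T↔C), site 15 (C↔A), site 17 (A↔G), site 25 (T↔G), site 27 (T↔A), site 33 (A↔C).
There are 11 differences over 34 sites, so p = 11/34 = 0.324.

0.324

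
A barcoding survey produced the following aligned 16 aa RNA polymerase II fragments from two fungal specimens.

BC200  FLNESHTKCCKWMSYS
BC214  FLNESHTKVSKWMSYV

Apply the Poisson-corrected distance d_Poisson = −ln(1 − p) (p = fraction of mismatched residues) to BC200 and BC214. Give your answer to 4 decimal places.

0.2076

Mismatches occur at site 9 (C/V), site 10 (C/S), site 16 (S/V).
p = 3/16 = 0.187500.
d = −ln(1 − 0.187500) = −ln(0.812500) = 0.2076.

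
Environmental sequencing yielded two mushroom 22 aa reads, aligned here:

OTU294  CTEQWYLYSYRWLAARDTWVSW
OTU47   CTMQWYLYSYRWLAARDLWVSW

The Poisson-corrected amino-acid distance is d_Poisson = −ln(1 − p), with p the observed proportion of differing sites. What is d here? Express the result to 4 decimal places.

0.0953

The sequences differ at positions 3 (E/M), 18 (T/L).
p = 2/22 = 0.090909.
d = −ln(1 − 0.090909) = −ln(0.909091) = 0.0953.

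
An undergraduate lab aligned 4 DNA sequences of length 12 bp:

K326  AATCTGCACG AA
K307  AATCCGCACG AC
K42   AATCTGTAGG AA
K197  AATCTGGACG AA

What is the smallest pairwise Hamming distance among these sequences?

1

Pairwise Hamming distances:
  K326 vs K307: 2
  K326 vs K42: 2
  K326 vs K197: 1
  K307 vs K42: 4
  K307 vs K197: 3
  K42 vs K197: 2
The smallest is 1, between K326 and K197.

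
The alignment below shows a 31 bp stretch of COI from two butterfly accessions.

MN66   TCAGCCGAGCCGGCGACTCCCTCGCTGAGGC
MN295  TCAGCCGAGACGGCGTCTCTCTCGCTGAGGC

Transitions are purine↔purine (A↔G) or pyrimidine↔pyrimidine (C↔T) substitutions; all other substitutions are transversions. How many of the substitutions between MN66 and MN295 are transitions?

Mismatches occur at site 10 (C/A, transversion), site 16 (A/T, transversion), site 20 (C/T, transition).
Of the 3 differences, 1 transition and 2 transversions, so the answer is 1.

1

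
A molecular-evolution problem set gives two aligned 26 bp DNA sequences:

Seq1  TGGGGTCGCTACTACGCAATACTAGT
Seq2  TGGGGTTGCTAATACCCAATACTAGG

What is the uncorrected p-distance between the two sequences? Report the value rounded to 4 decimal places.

0.1538

The sequences differ at positions 7 (C/T), 12 (C/A), 16 (G/C), 26 (T/G).
There are 4 differences over 26 sites, so p = 4/26 = 0.1538.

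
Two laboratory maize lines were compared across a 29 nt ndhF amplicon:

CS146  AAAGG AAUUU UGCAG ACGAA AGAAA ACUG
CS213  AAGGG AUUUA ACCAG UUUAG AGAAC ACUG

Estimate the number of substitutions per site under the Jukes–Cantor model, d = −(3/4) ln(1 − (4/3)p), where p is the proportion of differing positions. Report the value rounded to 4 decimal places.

0.4618

Differing sites — 3:A/G; 7:A/U; 10:U/A; 11:U/A; 12:G/C; 16:A/U; 17:C/U; 18:G/U; 20:A/G; 25:A/C.
p = 10/29 = 0.344828.
d = −0.75 · ln(1 − (4/3)·0.344828) = −0.75 · ln(0.540229) = −0.75 · (-0.615762) = 0.4618.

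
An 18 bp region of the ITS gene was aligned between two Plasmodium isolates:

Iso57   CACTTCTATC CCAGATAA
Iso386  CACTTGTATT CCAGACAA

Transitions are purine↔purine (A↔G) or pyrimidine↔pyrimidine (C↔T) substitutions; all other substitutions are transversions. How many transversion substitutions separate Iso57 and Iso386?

Differing sites — 6:C/G (Tv); 10:C/T (Ti); 16:T/C (Ti).
Of the 3 differences, 2 transitions and 1 transversion, so the answer is 1.

1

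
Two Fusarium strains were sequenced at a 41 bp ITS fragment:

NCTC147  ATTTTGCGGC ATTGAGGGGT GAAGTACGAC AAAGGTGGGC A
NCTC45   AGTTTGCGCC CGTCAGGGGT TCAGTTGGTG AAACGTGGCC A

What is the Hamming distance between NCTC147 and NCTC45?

Differing sites — 2:T/G; 9:G/C; 11:A/C; 12:T/G; 14:G/C; 21:G/T; 22:A/C; 26:A/T; 27:C/G; 29:A/T; 30:C/G; 34:G/C; 39:G/C.
That gives 13 mismatches out of 41 aligned sites, so the Hamming distance is 13.

13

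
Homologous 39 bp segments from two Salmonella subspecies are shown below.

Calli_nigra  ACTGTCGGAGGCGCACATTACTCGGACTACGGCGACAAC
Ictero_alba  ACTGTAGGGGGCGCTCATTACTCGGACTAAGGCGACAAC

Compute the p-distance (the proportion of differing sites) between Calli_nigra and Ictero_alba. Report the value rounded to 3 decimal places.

0.103

Differing sites — 6:C/A; 9:A/G; 15:A/T; 30:C/A.
There are 4 differences over 39 sites, so p = 4/39 = 0.103.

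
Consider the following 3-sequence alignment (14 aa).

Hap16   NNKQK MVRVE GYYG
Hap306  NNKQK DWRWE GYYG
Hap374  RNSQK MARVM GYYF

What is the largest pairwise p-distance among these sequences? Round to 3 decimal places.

Pairwise Hamming distances:
  Hap16 vs Hap306: 3
  Hap16 vs Hap374: 5
  Hap306 vs Hap374: 7
The largest is 7 mismatches, between Hap306 and Hap374; p = 7/14 = 0.500.

0.500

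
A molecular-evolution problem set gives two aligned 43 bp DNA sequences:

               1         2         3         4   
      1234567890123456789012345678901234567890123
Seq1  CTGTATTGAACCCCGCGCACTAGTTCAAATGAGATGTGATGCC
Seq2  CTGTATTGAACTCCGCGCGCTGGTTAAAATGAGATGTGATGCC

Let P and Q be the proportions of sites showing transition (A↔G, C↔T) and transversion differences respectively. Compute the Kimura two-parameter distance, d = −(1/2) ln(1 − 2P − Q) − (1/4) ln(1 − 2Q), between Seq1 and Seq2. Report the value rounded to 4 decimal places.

0.1007

The sequences differ at positions 12 (C/T, transition), 19 (A/G, transition), 22 (A/G, transition), 26 (C/A, transversion).
Of the 4 differences, 3 transitions and 1 transversion over 43 sites: P = 3/43 = 0.069767, Q = 1/43 = 0.023256.
d = −0.5·ln(0.837210) − 0.25·ln(0.953488) = −0.5·(-0.177680) − 0.25·(-0.047628) = 0.1007.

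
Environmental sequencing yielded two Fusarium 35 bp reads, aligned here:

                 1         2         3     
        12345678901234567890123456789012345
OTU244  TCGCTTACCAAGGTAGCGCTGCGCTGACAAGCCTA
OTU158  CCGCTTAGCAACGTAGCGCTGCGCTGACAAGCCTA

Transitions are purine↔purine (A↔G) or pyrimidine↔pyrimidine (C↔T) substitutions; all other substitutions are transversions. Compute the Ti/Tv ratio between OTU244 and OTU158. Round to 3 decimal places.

Differing sites — 1:T/C (Ti); 8:C/G (Tv); 12:G/C (Tv).
Of the 3 differences, 1 transition and 2 transversions, so Ti/Tv = 1/2 = 0.500.

0.500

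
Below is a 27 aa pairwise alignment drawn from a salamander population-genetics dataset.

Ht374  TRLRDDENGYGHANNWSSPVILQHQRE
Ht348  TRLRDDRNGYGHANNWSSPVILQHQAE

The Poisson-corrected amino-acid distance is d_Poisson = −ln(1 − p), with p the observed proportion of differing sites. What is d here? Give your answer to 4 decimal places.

The sequences differ at positions 7 (E/R), 26 (R/A).
p = 2/27 = 0.074074.
d = −ln(1 − 0.074074) = −ln(0.925926) = 0.0770.

0.0770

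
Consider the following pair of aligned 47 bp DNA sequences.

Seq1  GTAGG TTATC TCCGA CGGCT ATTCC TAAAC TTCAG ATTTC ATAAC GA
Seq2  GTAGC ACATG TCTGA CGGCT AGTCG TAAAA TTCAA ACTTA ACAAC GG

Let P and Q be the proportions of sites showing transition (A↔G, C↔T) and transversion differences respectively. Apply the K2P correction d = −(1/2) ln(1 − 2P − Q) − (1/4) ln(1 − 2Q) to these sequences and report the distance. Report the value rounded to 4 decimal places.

The sequences differ at positions 5 (G/C, transversion), 6 (T/A, transversion), 7 (T/C, transition), 10 (C/G, transversion), 13 (C/T, transition), 22 (T/G, transversion), 25 (C/G, transversion), 30 (C/A, transversion), 35 (G/A, transition), 37 (T/C, transition), 40 (C/A, transversion), 42 (T/C, transition), 47 (A/G, transition).
Of the 13 differences, 6 transitions and 7 transversions over 47 sites: P = 6/47 = 0.127660, Q = 7/47 = 0.148936.
d = −0.5·ln(0.595744) − 0.25·ln(0.702128) = −0.5·(-0.517944) − 0.25·(-0.353640) = 0.3474.

0.3474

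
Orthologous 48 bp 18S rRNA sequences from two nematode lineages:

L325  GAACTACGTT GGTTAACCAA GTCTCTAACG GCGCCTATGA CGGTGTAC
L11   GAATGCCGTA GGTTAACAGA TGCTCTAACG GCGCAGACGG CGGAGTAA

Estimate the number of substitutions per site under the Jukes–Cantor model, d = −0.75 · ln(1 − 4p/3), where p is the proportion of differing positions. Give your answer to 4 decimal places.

The sequences differ at positions 4 (C/T), 5 (T/G), 6 (A/C), 10 (T/A), 18 (C/A), 19 (A/G), 21 (G/T), 22 (T/G), 35 (C/A), 36 (T/G), 38 (T/C), 40 (A/G), 44 (T/A), 48 (C/A).
p = 14/48 = 0.291667.
d = −0.75 · ln(1 − (4/3)·0.291667) = −0.75 · ln(0.611111) = −0.75 · (-0.492477) = 0.3694.

0.3694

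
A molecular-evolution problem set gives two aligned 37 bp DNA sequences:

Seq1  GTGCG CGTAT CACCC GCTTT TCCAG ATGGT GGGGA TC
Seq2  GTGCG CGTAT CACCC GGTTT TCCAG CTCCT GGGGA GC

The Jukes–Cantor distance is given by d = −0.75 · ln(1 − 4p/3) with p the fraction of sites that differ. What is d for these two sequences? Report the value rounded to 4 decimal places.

Differing sites — 17:C/G; 26:A/C; 28:G/C; 29:G/C; 36:T/G.
p = 5/37 = 0.135135.
d = −0.75 · ln(1 − (4/3)·0.135135) = −0.75 · ln(0.819820) = −0.75 · (-0.198670) = 0.1490.

0.1490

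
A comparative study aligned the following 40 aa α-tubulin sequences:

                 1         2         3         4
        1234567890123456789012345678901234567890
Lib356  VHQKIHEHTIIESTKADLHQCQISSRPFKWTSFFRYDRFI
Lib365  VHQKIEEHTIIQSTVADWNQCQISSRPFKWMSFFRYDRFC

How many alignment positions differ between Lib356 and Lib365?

7

Mismatches occur at site 6 (H↔E), site 12 (E↔Q), site 15 (K↔V), site 18 (L↔W), site 19 (H↔N), site 31 (T↔M), site 40 (I↔C).
That gives 7 mismatches out of 40 aligned sites, so the Hamming distance is 7.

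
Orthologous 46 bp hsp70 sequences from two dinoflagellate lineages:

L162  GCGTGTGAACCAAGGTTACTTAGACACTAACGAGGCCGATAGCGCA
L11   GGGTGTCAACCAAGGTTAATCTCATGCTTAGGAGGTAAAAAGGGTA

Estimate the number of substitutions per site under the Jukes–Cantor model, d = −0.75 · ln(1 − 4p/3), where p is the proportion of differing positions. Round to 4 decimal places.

0.4674

The sequences differ at positions 2 (C/G), 7 (G/C), 19 (C/A), 21 (T/C), 22 (A/T), 23 (G/C), 25 (C/T), 26 (A/G), 29 (A/T), 31 (C/G), 36 (C/T), 37 (C/A), 38 (G/A), 40 (T/A), 43 (C/G), 45 (C/T).
p = 16/46 = 0.347826.
d = −0.75 · ln(1 − (4/3)·0.347826) = −0.75 · ln(0.536232) = −0.75 · (-0.623188) = 0.4674.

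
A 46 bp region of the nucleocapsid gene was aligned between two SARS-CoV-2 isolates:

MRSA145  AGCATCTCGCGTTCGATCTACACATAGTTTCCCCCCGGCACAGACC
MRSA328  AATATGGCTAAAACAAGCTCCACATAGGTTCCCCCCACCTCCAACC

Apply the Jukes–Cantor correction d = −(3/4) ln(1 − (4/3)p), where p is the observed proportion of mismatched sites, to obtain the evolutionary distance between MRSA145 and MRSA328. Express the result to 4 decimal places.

0.5532

Mismatches occur at site 2 (G/A), site 3 (C/T), site 6 (C/G), site 7 (T/G), site 9 (G/T), site 10 (C/A), site 11 (G/A), site 12 (T/A), site 13 (T/A), site 15 (G/A), site 17 (T/G), site 20 (A/C), site 28 (T/G), site 37 (G/A), site 38 (G/C), site 40 (A/T), site 42 (A/C), site 43 (G/A).
p = 18/46 = 0.391304.
d = −0.75 · ln(1 − (4/3)·0.391304) = −0.75 · ln(0.478261) = −0.75 · (-0.737599) = 0.5532.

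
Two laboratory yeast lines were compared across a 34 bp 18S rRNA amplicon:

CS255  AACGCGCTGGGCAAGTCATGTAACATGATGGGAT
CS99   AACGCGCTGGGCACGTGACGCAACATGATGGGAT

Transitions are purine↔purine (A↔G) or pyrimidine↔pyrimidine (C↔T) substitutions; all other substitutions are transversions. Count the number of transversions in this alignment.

2

The sequences differ at positions 14 (A/C, transversion), 17 (C/G, transversion), 19 (T/C, transition), 21 (T/C, transition).
Of the 4 differences, 2 transitions and 2 transversions, so the answer is 2.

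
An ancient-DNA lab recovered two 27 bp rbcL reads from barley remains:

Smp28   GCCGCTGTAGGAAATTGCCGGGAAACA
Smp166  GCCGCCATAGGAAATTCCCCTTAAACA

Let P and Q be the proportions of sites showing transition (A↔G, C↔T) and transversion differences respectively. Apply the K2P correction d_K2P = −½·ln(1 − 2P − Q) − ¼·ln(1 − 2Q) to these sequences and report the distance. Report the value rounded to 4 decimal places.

The sequences differ at positions 6 (T/C, transition), 7 (G/A, transition), 17 (G/C, transversion), 20 (G/C, transversion), 21 (G/T, transversion), 22 (G/T, transversion).
Of the 6 differences, 2 transitions and 4 transversions over 27 sites: P = 2/27 = 0.074074, Q = 4/27 = 0.148148.
d = −0.5·ln(0.703704) − 0.25·ln(0.703704) = −0.5·(-0.351397) − 0.25·(-0.351397) = 0.2635.

0.2635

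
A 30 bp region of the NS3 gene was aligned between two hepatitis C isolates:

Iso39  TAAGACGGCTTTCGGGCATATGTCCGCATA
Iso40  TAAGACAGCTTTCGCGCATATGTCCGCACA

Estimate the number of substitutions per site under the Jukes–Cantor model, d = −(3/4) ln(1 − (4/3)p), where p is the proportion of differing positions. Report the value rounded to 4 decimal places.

Mismatches occur at site 7 (G↔A), site 15 (G↔C), site 29 (T↔C).
p = 3/30 = 0.100000.
d = −0.75 · ln(1 − (4/3)·0.100000) = −0.75 · ln(0.866667) = −0.75 · (-0.143100) = 0.1073.

0.1073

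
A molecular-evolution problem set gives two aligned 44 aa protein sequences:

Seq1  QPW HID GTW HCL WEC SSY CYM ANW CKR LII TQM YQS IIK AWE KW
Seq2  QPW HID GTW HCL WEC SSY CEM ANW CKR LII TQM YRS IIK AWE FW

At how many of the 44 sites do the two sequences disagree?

Mismatches occur at site 20 (Y/E), site 35 (Q/R), site 43 (K/F).
That gives 3 mismatches out of 44 aligned sites, so the Hamming distance is 3.

3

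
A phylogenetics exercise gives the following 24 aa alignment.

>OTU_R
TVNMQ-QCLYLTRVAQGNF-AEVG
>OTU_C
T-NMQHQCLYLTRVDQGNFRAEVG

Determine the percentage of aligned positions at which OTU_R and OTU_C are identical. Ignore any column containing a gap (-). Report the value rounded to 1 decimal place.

Excluding the 3 gap columns leaves 21 comparable sites.
The sequences differ at position 15 (A/D).
20 of the 21 comparable sites match, so the percent identity is 20/21 × 100 = 95.2%.

95.2%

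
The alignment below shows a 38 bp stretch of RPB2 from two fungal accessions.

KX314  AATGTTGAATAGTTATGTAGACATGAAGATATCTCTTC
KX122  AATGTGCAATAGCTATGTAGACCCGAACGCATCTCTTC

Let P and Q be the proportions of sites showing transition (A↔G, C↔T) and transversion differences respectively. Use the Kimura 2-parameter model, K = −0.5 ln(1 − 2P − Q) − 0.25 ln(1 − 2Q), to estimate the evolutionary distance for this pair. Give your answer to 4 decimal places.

0.2488

Mismatches occur at site 6 (T/G, transversion), site 7 (G/C, transversion), site 13 (T/C, transition), site 23 (A/C, transversion), site 24 (T/C, transition), site 28 (G/C, transversion), site 29 (A/G, transition), site 30 (T/C, transition).
Of the 8 differences, 4 transitions and 4 transversions over 38 sites: P = 4/38 = 0.105263, Q = 4/38 = 0.105263.
d = −0.5·ln(0.684211) − 0.25·ln(0.789474) = −0.5·(-0.379489) − 0.25·(-0.236388) = 0.2488.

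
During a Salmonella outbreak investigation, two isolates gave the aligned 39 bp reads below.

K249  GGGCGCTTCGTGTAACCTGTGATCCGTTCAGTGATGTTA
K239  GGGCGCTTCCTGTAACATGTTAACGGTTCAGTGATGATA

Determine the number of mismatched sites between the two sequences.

Mismatches occur at site 10 (G↔C), site 17 (C↔A), site 21 (G↔T), site 23 (T↔A), site 25 (C↔G), site 37 (T↔A).
That gives 6 mismatches out of 39 aligned sites, so the Hamming distance is 6.

6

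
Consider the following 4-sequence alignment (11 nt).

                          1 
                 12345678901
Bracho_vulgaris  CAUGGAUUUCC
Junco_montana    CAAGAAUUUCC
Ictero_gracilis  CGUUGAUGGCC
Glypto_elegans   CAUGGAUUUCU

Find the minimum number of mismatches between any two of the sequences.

1

Pairwise Hamming distances:
  Bracho_vulgaris vs Junco_montana: 2
  Bracho_vulgaris vs Ictero_gracilis: 4
  Bracho_vulgaris vs Glypto_elegans: 1
  Junco_montana vs Ictero_gracilis: 6
  Junco_montana vs Glypto_elegans: 3
  Ictero_gracilis vs Glypto_elegans: 5
The smallest is 1, between Bracho_vulgaris and Glypto_elegans.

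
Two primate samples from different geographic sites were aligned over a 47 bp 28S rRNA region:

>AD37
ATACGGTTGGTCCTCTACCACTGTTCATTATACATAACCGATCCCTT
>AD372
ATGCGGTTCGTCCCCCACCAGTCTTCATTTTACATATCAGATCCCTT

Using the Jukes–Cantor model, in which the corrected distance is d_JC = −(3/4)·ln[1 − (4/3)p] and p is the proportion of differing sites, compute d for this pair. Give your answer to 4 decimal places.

0.2211

Differing sites — 3:A/G; 9:G/C; 14:T/C; 16:T/C; 21:C/G; 23:G/C; 30:A/T; 37:A/T; 39:C/A.
p = 9/47 = 0.191489.
d = −0.75 · ln(1 − (4/3)·0.191489) = −0.75 · ln(0.744681) = −0.75 · (-0.294799) = 0.2211.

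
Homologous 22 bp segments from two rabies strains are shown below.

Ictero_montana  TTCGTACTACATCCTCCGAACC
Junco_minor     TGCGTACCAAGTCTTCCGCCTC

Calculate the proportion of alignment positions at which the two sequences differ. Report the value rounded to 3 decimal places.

0.364

Mismatches occur at site 2 (T↔G), site 8 (T↔C), site 10 (C↔A), site 11 (A↔G), site 14 (C↔T), site 19 (A↔C), site 20 (A↔C), site 21 (C↔T).
There are 8 differences over 22 sites, so p = 8/22 = 0.364.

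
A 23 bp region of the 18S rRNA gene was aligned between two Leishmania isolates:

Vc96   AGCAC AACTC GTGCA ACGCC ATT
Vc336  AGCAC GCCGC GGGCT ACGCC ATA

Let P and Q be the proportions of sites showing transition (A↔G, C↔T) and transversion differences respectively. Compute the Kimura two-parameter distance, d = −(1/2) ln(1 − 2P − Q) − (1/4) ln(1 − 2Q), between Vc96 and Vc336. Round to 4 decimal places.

Mismatches occur at site 6 (A↔G, transition), site 7 (A↔C, transversion), site 9 (T↔G, transversion), site 12 (T↔G, transversion), site 15 (A↔T, transversion), site 23 (T↔A, transversion).
Of the 6 differences, 1 transition and 5 transversions over 23 sites: P = 1/23 = 0.043478, Q = 5/23 = 0.217391.
d = −0.5·ln(0.695653) − 0.25·ln(0.565218) = −0.5·(-0.362904) − 0.25·(-0.570544) = 0.3241.

0.3241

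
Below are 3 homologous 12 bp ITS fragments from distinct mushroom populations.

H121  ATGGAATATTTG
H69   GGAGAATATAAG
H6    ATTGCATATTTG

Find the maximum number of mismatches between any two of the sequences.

Pairwise Hamming distances:
  H121 vs H69: 5
  H121 vs H6: 2
  H69 vs H6: 6
The largest is 6, between H69 and H6.

6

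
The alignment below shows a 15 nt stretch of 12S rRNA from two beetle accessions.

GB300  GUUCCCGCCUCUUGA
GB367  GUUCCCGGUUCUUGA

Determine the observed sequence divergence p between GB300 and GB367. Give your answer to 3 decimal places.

Differing sites — 8:C/G; 9:C/U.
There are 2 differences over 15 sites, so p = 2/15 = 0.133.

0.133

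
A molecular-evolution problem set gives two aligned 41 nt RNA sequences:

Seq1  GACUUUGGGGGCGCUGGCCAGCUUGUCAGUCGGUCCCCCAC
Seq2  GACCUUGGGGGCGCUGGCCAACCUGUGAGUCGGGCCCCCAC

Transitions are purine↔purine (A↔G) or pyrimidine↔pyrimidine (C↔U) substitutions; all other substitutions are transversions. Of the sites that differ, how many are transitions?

3

Mismatches occur at site 4 (U/C, transition), site 21 (G/A, transition), site 23 (U/C, transition), site 27 (C/G, transversion), site 34 (U/G, transversion).
Of the 5 differences, 3 transitions and 2 transversions, so the answer is 3.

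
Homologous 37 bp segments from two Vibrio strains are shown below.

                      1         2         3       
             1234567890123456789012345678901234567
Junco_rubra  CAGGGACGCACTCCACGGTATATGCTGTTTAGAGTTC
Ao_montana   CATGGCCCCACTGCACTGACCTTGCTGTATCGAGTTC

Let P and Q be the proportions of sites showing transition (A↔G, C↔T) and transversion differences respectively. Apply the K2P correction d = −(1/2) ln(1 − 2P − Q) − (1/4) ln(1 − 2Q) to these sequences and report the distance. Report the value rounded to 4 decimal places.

0.3904

The sequences differ at positions 3 (G/T, transversion), 6 (A/C, transversion), 8 (G/C, transversion), 13 (C/G, transversion), 17 (G/T, transversion), 19 (T/A, transversion), 20 (A/C, transversion), 21 (T/C, transition), 22 (A/T, transversion), 29 (T/A, transversion), 31 (A/C, transversion).
Of the 11 differences, 1 transition and 10 transversions over 37 sites: P = 1/37 = 0.027027, Q = 10/37 = 0.270270.
d = −0.5·ln(0.675676) − 0.25·ln(0.459460) = −0.5·(-0.392042) − 0.25·(-0.777703) = 0.3904.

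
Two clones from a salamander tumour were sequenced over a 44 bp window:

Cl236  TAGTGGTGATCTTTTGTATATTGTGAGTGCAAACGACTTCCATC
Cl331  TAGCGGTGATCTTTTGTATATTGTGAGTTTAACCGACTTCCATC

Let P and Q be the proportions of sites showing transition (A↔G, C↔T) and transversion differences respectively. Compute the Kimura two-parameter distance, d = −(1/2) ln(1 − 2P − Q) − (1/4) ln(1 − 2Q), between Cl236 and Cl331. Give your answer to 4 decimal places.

0.0971

The sequences differ at positions 4 (T/C, transition), 29 (G/T, transversion), 30 (C/T, transition), 33 (A/C, transversion).
Of the 4 differences, 2 transitions and 2 transversions over 44 sites: P = 2/44 = 0.045455, Q = 2/44 = 0.045455.
d = −0.5·ln(0.863635) − 0.25·ln(0.909090) = −0.5·(-0.146605) − 0.25·(-0.095311) = 0.0971.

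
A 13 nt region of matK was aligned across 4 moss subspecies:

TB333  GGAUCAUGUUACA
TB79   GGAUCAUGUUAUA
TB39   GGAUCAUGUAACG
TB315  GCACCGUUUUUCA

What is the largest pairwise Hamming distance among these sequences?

7

Pairwise Hamming distances:
  TB333 vs TB79: 1
  TB333 vs TB39: 2
  TB333 vs TB315: 5
  TB79 vs TB39: 3
  TB79 vs TB315: 6
  TB39 vs TB315: 7
The largest is 7, between TB39 and TB315.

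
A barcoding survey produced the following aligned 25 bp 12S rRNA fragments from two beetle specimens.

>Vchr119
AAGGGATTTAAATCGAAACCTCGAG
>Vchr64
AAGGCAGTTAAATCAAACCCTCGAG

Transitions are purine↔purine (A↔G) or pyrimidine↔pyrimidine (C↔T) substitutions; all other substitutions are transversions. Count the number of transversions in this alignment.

3

The sequences differ at positions 5 (G/C, transversion), 7 (T/G, transversion), 15 (G/A, transition), 18 (A/C, transversion).
Of the 4 differences, 1 transition and 3 transversions, so the answer is 3.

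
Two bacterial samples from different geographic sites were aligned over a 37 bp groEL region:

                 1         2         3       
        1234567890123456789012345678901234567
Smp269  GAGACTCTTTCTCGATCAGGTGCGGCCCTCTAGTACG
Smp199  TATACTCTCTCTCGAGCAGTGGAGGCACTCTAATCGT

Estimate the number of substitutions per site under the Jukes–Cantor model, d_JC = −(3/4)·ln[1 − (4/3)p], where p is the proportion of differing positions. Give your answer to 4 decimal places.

0.4248

Mismatches occur at site 1 (G→T), site 3 (G→T), site 9 (T→C), site 16 (T→G), site 20 (G→T), site 21 (T→G), site 23 (C→A), site 27 (C→A), site 33 (G→A), site 35 (A→C), site 36 (C→G), site 37 (G→T).
p = 12/37 = 0.324324.
d = −0.75 · ln(1 − (4/3)·0.324324) = −0.75 · ln(0.567568) = −0.75 · (-0.566395) = 0.4248.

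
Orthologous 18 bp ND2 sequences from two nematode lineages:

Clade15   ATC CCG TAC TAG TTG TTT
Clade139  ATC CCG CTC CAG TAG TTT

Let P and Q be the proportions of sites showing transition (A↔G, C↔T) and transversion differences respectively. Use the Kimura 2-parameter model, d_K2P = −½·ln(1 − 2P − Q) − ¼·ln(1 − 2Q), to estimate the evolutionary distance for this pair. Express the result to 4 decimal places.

0.2656

Differing sites — 7:T/C (Ti); 8:A/T (Tv); 10:T/C (Ti); 14:T/A (Tv).
Of the 4 differences, 2 transitions and 2 transversions over 18 sites: P = 2/18 = 0.111111, Q = 2/18 = 0.111111.
d = −0.5·ln(0.666667) − 0.25·ln(0.777778) = −0.5·(-0.405465) − 0.25·(-0.251314) = 0.2656.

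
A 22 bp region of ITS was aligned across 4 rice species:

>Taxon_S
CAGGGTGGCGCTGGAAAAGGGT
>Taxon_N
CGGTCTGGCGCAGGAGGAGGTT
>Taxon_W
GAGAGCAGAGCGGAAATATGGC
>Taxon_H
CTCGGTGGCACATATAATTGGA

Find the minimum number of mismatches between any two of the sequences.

7

Pairwise Hamming distances:
  Taxon_S vs Taxon_N: 7
  Taxon_S vs Taxon_W: 10
  Taxon_S vs Taxon_H: 10
  Taxon_N vs Taxon_W: 14
  Taxon_N vs Taxon_H: 14
  Taxon_W vs Taxon_H: 14
The smallest is 7, between Taxon_S and Taxon_N.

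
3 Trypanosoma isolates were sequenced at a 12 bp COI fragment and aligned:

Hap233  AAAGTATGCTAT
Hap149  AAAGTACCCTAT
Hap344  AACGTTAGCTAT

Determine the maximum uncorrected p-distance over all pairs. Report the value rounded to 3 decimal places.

0.333

Pairwise Hamming distances:
  Hap233 vs Hap149: 2
  Hap233 vs Hap344: 3
  Hap149 vs Hap344: 4
The largest is 4 mismatches, between Hap149 and Hap344; p = 4/12 = 0.333.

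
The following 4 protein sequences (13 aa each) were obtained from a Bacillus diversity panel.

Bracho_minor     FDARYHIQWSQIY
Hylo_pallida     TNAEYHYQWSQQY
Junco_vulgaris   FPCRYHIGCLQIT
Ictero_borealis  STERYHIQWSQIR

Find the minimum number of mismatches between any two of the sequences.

4

Pairwise Hamming distances:
  Bracho_minor vs Hylo_pallida: 5
  Bracho_minor vs Junco_vulgaris: 6
  Bracho_minor vs Ictero_borealis: 4
  Hylo_pallida vs Junco_vulgaris: 10
  Hylo_pallida vs Ictero_borealis: 7
  Junco_vulgaris vs Ictero_borealis: 7
The smallest is 4, between Bracho_minor and Ictero_borealis.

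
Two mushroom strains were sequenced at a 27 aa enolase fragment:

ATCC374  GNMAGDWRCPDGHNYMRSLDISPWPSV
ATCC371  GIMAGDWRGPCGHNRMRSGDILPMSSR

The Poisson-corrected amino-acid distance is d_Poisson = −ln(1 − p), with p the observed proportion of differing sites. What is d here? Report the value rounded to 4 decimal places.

0.4055

The sequences differ at positions 2 (N/I), 9 (C/G), 11 (D/C), 15 (Y/R), 19 (L/G), 22 (S/L), 24 (W/M), 25 (P/S), 27 (V/R).
p = 9/27 = 0.333333.
d = −ln(1 − 0.333333) = −ln(0.666667) = 0.4055.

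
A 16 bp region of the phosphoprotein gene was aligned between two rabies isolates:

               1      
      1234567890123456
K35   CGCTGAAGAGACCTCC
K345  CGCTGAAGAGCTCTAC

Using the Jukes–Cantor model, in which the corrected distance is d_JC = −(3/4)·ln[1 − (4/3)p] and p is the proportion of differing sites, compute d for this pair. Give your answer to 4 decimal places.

Differing sites — 11:A/C; 12:C/T; 15:C/A.
p = 3/16 = 0.187500.
d = −0.75 · ln(1 − (4/3)·0.187500) = −0.75 · ln(0.750000) = −0.75 · (-0.287682) = 0.2158.

0.2158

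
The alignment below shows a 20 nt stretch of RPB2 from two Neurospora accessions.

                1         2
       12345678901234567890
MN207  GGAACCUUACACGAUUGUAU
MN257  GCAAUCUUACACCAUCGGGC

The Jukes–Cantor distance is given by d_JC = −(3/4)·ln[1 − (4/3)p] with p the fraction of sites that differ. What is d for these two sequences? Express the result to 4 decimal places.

0.4715

Mismatches occur at site 2 (G→C), site 5 (C→U), site 13 (G→C), site 16 (U→C), site 18 (U→G), site 19 (A→G), site 20 (U→C).
p = 7/20 = 0.350000.
d = −0.75 · ln(1 − (4/3)·0.350000) = −0.75 · ln(0.533333) = −0.75 · (-0.628609) = 0.4715.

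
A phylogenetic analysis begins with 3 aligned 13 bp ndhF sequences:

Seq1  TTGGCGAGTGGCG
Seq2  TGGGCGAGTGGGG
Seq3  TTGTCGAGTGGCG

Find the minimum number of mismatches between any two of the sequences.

Pairwise Hamming distances:
  Seq1 vs Seq2: 2
  Seq1 vs Seq3: 1
  Seq2 vs Seq3: 3
The smallest is 1, between Seq1 and Seq3.

1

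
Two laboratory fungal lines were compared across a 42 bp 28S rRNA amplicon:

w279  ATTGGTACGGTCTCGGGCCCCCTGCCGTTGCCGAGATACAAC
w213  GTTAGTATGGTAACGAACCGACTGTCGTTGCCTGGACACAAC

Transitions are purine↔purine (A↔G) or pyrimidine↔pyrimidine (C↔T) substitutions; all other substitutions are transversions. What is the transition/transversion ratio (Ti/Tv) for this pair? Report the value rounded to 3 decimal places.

1.600

The sequences differ at positions 1 (A/G, transition), 4 (G/A, transition), 8 (C/T, transition), 12 (C/A, transversion), 13 (T/A, transversion), 16 (G/A, transition), 17 (G/A, transition), 20 (C/G, transversion), 21 (C/A, transversion), 25 (C/T, transition), 33 (G/T, transversion), 34 (A/G, transition), 37 (T/C, transition).
Of the 13 differences, 8 transitions and 5 transversions, so Ti/Tv = 8/5 = 1.600.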